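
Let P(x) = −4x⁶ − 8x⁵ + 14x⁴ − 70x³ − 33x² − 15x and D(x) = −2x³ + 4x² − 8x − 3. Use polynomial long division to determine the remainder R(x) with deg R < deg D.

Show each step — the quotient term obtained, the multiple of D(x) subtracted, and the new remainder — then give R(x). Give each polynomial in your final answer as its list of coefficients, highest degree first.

Step 1: lead(−4x⁶ − 8x⁵ + 14x⁴ − 70x³ − 33x² − 15x) ÷ lead(D) = −4x⁶ ÷ −2x³ = 2x³. Subtract (2x³)·D = −4x⁶ + 8x⁵ − 16x⁴ − 6x³. Remainder: −16x⁵ + 30x⁴ − 64x³ − 33x² − 15x.
Step 2: lead(−16x⁵ + 30x⁴ − 64x³ − 33x² − 15x) ÷ lead(D) = −16x⁵ ÷ −2x³ = 8x². Subtract (8x²)·D = −16x⁵ + 32x⁴ − 64x³ − 24x². Remainder: −2x⁴ − 9x² − 15x.
Step 3: lead(−2x⁴ − 9x² − 15x) ÷ lead(D) = −2x⁴ ÷ −2x³ = x. Subtract (x)·D = −2x⁴ + 4x³ − 8x² − 3x. Remainder: −4x³ − x² − 12x.
Step 4: lead(−4x³ − x² − 12x) ÷ lead(D) = −4x³ ÷ −2x³ = 2. Subtract (2)·D = −4x³ + 8x² − 16x − 6. Remainder: −9x² + 4x + 6.

R = [-9, 4, 6]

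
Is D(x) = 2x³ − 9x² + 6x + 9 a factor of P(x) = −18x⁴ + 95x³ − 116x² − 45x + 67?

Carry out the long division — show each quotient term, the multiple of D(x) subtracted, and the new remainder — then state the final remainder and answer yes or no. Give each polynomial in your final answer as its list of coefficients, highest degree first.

Step 1: lead(−18x⁴ + 95x³ − 116x² − 45x + 67) ÷ lead(D) = −18x⁴ ÷ 2x³ = −9x. Subtract (−9x)·D = −18x⁴ + 81x³ − 54x² − 81x. Remainder: 14x³ − 62x² + 36x + 67.
Step 2: lead(14x³ − 62x² + 36x + 67) ÷ lead(D) = 14x³ ÷ 2x³ = 7. Subtract (7)·D = 14x³ − 63x² + 42x + 63. Remainder: x² − 6x + 4.

R = [1, -6, 4], so D(x) is not a factor of P(x). no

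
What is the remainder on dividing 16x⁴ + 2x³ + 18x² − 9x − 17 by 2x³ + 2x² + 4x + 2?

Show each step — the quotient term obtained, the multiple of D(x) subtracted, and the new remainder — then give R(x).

Step 1: lead(16x⁴ + 2x³ + 18x² − 9x − 17) ÷ lead(D) = 16x⁴ ÷ 2x³ = 8x. Subtract (8x)·D = 16x⁴ + 16x³ + 32x² + 16x. Remainder: −14x³ − 14x² − 25x − 17.
Step 2: lead(−14x³ − 14x² − 25x − 17) ÷ lead(D) = −14x³ ÷ 2x³ = −7. Subtract (−7)·D = −14x³ − 14x² − 28x − 14. Remainder: 3x − 3.

R(x) = 3x − 3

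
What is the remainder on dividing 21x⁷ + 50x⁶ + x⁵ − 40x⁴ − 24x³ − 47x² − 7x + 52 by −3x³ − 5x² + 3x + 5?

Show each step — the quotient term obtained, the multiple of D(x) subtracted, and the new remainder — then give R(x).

R(x) = 8x² − 9x + 7

Step 1: lead(21x⁷ + 50x⁶ + x⁵ − 40x⁴ − 24x³ − 47x² − 7x + 52) ÷ lead(D) = 21x⁷ ÷ −3x³ = −7x⁴. Subtract (−7x⁴)·D = 21x⁷ + 35x⁶ − 21x⁵ − 35x⁴. Remainder: 15x⁶ + 22x⁵ − 5x⁴ − 24x³ − 47x² − 7x + 52.
Step 2: lead(15x⁶ + 22x⁵ − 5x⁴ − 24x³ − 47x² − 7x + 52) ÷ lead(D) = 15x⁶ ÷ −3x³ = −5x³. Subtract (−5x³)·D = 15x⁶ + 25x⁵ − 15x⁴ − 25x³. Remainder: −3x⁵ + 10x⁴ + x³ − 47x² − 7x + 52.
Step 3: lead(−3x⁵ + 10x⁴ + x³ − 47x² − 7x + 52) ÷ lead(D) = −3x⁵ ÷ −3x³ = x². Subtract (x²)·D = −3x⁵ − 5x⁴ + 3x³ + 5x². Remainder: 15x⁴ − 2x³ − 52x² − 7x + 52.
Step 4: lead(15x⁴ − 2x³ − 52x² − 7x + 52) ÷ lead(D) = 15x⁴ ÷ −3x³ = −5x. Subtract (−5x)·D = 15x⁴ + 25x³ − 15x² − 25x. Remainder: −27x³ − 37x² + 18x + 52.
Step 5: lead(−27x³ − 37x² + 18x + 52) ÷ lead(D) = −27x³ ÷ −3x³ = 9. Subtract (9)·D = −27x³ − 45x² + 27x + 45. Remainder: 8x² − 9x + 7.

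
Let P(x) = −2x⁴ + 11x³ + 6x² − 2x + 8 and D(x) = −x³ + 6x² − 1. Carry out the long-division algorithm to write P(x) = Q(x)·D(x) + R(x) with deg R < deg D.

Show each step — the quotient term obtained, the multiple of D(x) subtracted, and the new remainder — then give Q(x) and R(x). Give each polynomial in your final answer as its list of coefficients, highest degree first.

Step 1: lead(−2x⁴ + 11x³ + 6x² − 2x + 8) ÷ lead(D) = −2x⁴ ÷ −x³ = 2x. Subtract (2x)·D = −2x⁴ + 12x³ − 2x. Remainder: −x³ + 6x² + 8.
Step 2: lead(−x³ + 6x² + 8) ÷ lead(D) = −x³ ÷ −x³ = 1. Subtract (1)·D = −x³ + 6x² − 1. Remainder: 9.

Q = [2, 1]; R = [9]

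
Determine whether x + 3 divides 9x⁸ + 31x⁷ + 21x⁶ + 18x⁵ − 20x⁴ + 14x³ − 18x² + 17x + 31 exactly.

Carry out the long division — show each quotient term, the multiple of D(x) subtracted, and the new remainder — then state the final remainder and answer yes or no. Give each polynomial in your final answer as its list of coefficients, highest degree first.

R = [7], so D(x) is not a factor of P(x). no

Step 1: lead(9x⁸ + 31x⁷ + 21x⁶ + 18x⁵ − 20x⁴ + 14x³ − 18x² + 17x + 31) ÷ lead(D) = 9x⁸ ÷ x = 9x⁷. Subtract (9x⁷)·D = 9x⁸ + 27x⁷. Remainder: 4x⁷ + 21x⁶ + 18x⁵ − 20x⁴ + 14x³ − 18x² + 17x + 31.
Step 2: lead(4x⁷ + 21x⁶ + 18x⁵ − 20x⁴ + 14x³ − 18x² + 17x + 31) ÷ lead(D) = 4x⁷ ÷ x = 4x⁶. Subtract (4x⁶)·D = 4x⁷ + 12x⁶. Remainder: 9x⁶ + 18x⁵ − 20x⁴ + 14x³ − 18x² + 17x + 31.
Step 3: lead(9x⁶ + 18x⁵ − 20x⁴ + 14x³ − 18x² + 17x + 31) ÷ lead(D) = 9x⁶ ÷ x = 9x⁵. Subtract (9x⁵)·D = 9x⁶ + 27x⁵. Remainder: −9x⁵ − 20x⁴ + 14x³ − 18x² + 17x + 31.
Step 4: lead(−9x⁵ − 20x⁴ + 14x³ − 18x² + 17x + 31) ÷ lead(D) = −9x⁵ ÷ x = −9x⁴. Subtract (−9x⁴)·D = −9x⁵ − 27x⁴. Remainder: 7x⁴ + 14x³ − 18x² + 17x + 31.
Step 5: lead(7x⁴ + 14x³ − 18x² + 17x + 31) ÷ lead(D) = 7x⁴ ÷ x = 7x³. Subtract (7x³)·D = 7x⁴ + 21x³. Remainder: −7x³ − 18x² + 17x + 31.
Step 6: lead(−7x³ − 18x² + 17x + 31) ÷ lead(D) = −7x³ ÷ x = −7x². Subtract (−7x²)·D = −7x³ − 21x². Remainder: 3x² + 17x + 31.
Step 7: lead(3x² + 17x + 31) ÷ lead(D) = 3x² ÷ x = 3x. Subtract (3x)·D = 3x² + 9x. Remainder: 8x + 31.
Step 8: lead(8x + 31) ÷ lead(D) = 8x ÷ x = 8. Subtract (8)·D = 8x + 24. Remainder: 7.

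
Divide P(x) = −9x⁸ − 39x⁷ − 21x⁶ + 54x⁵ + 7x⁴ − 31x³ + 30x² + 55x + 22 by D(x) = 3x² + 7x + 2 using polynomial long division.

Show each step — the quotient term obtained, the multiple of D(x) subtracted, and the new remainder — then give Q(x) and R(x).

Q(x) = −3x⁶ − 6x⁵ + 9x⁴ + x³ − 6x² + 3x + 7; R(x) = 8

Step 1: lead(−9x⁸ − 39x⁷ − 21x⁶ + 54x⁵ + 7x⁴ − 31x³ + 30x² + 55x + 22) ÷ lead(D) = −9x⁸ ÷ 3x² = −3x⁶. Subtract (−3x⁶)·D = −9x⁸ − 21x⁷ − 6x⁶. Remainder: −18x⁷ − 15x⁶ + 54x⁵ + 7x⁴ − 31x³ + 30x² + 55x + 22.
Step 2: lead(−18x⁷ − 15x⁶ + 54x⁵ + 7x⁴ − 31x³ + 30x² + 55x + 22) ÷ lead(D) = −18x⁷ ÷ 3x² = −6x⁵. Subtract (−6x⁵)·D = −18x⁷ − 42x⁶ − 12x⁵. Remainder: 27x⁶ + 66x⁵ + 7x⁴ − 31x³ + 30x² + 55x + 22.
Step 3: lead(27x⁶ + 66x⁵ + 7x⁴ − 31x³ + 30x² + 55x + 22) ÷ lead(D) = 27x⁶ ÷ 3x² = 9x⁴. Subtract (9x⁴)·D = 27x⁶ + 63x⁵ + 18x⁴. Remainder: 3x⁵ − 11x⁴ − 31x³ + 30x² + 55x + 22.
Step 4: lead(3x⁵ − 11x⁴ − 31x³ + 30x² + 55x + 22) ÷ lead(D) = 3x⁵ ÷ 3x² = x³. Subtract (x³)·D = 3x⁵ + 7x⁴ + 2x³. Remainder: −18x⁴ − 33x³ + 30x² + 55x + 22.
Step 5: lead(−18x⁴ − 33x³ + 30x² + 55x + 22) ÷ lead(D) = −18x⁴ ÷ 3x² = −6x². Subtract (−6x²)·D = −18x⁴ − 42x³ − 12x². Remainder: 9x³ + 42x² + 55x + 22.
Step 6: lead(9x³ + 42x² + 55x + 22) ÷ lead(D) = 9x³ ÷ 3x² = 3x. Subtract (3x)·D = 9x³ + 21x² + 6x. Remainder: 21x² + 49x + 22.
Step 7: lead(21x² + 49x + 22) ÷ lead(D) = 21x² ÷ 3x² = 7. Subtract (7)·D = 21x² + 49x + 14. Remainder: 8.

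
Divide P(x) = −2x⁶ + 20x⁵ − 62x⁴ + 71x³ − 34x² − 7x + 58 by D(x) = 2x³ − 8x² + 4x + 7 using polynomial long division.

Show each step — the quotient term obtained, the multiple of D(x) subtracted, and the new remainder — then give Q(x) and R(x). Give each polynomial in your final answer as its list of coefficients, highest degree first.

Q = [-1, 6, -5, 7]; R = [9]

Step 1: lead(−2x⁶ + 20x⁵ − 62x⁴ + 71x³ − 34x² − 7x + 58) ÷ lead(D) = −2x⁶ ÷ 2x³ = −x³. Subtract (−x³)·D = −2x⁶ + 8x⁵ − 4x⁴ − 7x³. Remainder: 12x⁵ − 58x⁴ + 78x³ − 34x² − 7x + 58.
Step 2: lead(12x⁵ − 58x⁴ + 78x³ − 34x² − 7x + 58) ÷ lead(D) = 12x⁵ ÷ 2x³ = 6x². Subtract (6x²)·D = 12x⁵ − 48x⁴ + 24x³ + 42x². Remainder: −10x⁴ + 54x³ − 76x² − 7x + 58.
Step 3: lead(−10x⁴ + 54x³ − 76x² − 7x + 58) ÷ lead(D) = −10x⁴ ÷ 2x³ = −5x. Subtract (−5x)·D = −10x⁴ + 40x³ − 20x² − 35x. Remainder: 14x³ − 56x² + 28x + 58.
Step 4: lead(14x³ − 56x² + 28x + 58) ÷ lead(D) = 14x³ ÷ 2x³ = 7. Subtract (7)·D = 14x³ − 56x² + 28x + 49. Remainder: 9.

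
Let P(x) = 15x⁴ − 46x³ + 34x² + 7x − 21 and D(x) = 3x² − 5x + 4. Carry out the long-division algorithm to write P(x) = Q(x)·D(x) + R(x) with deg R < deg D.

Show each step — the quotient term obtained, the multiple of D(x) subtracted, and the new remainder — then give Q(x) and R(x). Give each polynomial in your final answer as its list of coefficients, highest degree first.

Q = [5, -7, -7]; R = [7]

Step 1: lead(15x⁴ − 46x³ + 34x² + 7x − 21) ÷ lead(D) = 15x⁴ ÷ 3x² = 5x². Subtract (5x²)·D = 15x⁴ − 25x³ + 20x². Remainder: −21x³ + 14x² + 7x − 21.
Step 2: lead(−21x³ + 14x² + 7x − 21) ÷ lead(D) = −21x³ ÷ 3x² = −7x. Subtract (−7x)·D = −21x³ + 35x² − 28x. Remainder: −21x² + 35x − 21.
Step 3: lead(−21x² + 35x − 21) ÷ lead(D) = −21x² ÷ 3x² = −7. Subtract (−7)·D = −21x² + 35x − 28. Remainder: 7.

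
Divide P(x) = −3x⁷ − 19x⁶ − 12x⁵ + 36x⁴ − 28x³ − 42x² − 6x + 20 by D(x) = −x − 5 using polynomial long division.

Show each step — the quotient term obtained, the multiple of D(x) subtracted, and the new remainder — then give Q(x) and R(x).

Step 1: lead(−3x⁷ − 19x⁶ − 12x⁵ + 36x⁴ − 28x³ − 42x² − 6x + 20) ÷ lead(D) = −3x⁷ ÷ −x = 3x⁶. Subtract (3x⁶)·D = −3x⁷ − 15x⁶. Remainder: −4x⁶ − 12x⁵ + 36x⁴ − 28x³ − 42x² − 6x + 20.
Step 2: lead(−4x⁶ − 12x⁵ + 36x⁴ − 28x³ − 42x² − 6x + 20) ÷ lead(D) = −4x⁶ ÷ −x = 4x⁵. Subtract (4x⁵)·D = −4x⁶ − 20x⁵. Remainder: 8x⁵ + 36x⁴ − 28x³ − 42x² − 6x + 20.
Step 3: lead(8x⁵ + 36x⁴ − 28x³ − 42x² − 6x + 20) ÷ lead(D) = 8x⁵ ÷ −x = −8x⁴. Subtract (−8x⁴)·D = 8x⁵ + 40x⁴. Remainder: −4x⁴ − 28x³ − 42x² − 6x + 20.
Step 4: lead(−4x⁴ − 28x³ − 42x² − 6x + 20) ÷ lead(D) = −4x⁴ ÷ −x = 4x³. Subtract (4x³)·D = −4x⁴ − 20x³. Remainder: −8x³ − 42x² − 6x + 20.
Step 5: lead(−8x³ − 42x² − 6x + 20) ÷ lead(D) = −8x³ ÷ −x = 8x². Subtract (8x²)·D = −8x³ − 40x². Remainder: −2x² − 6x + 20.
Step 6: lead(−2x² − 6x + 20) ÷ lead(D) = −2x² ÷ −x = 2x. Subtract (2x)·D = −2x² − 10x. Remainder: 4x + 20.
Step 7: lead(4x + 20) ÷ lead(D) = 4x ÷ −x = −4. Subtract (−4)·D = 4x + 20. Remainder: 0.

Q(x) = 3x⁶ + 4x⁵ − 8x⁴ + 4x³ + 8x² + 2x − 4; R(x) = 0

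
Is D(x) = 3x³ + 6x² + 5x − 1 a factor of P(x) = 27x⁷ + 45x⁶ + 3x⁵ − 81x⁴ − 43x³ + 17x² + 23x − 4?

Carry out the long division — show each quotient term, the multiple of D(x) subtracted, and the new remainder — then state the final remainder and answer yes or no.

Step 1: lead(27x⁷ + 45x⁶ + 3x⁵ − 81x⁴ − 43x³ + 17x² + 23x − 4) ÷ lead(D) = 27x⁷ ÷ 3x³ = 9x⁴. Subtract (9x⁴)·D = 27x⁷ + 54x⁶ + 45x⁵ − 9x⁴. Remainder: −9x⁶ − 42x⁵ − 72x⁴ − 43x³ + 17x² + 23x − 4.
Step 2: lead(−9x⁶ − 42x⁵ − 72x⁴ − 43x³ + 17x² + 23x − 4) ÷ lead(D) = −9x⁶ ÷ 3x³ = −3x³. Subtract (−3x³)·D = −9x⁶ − 18x⁵ − 15x⁴ + 3x³. Remainder: −24x⁵ − 57x⁴ − 46x³ + 17x² + 23x − 4.
Step 3: lead(−24x⁵ − 57x⁴ − 46x³ + 17x² + 23x − 4) ÷ lead(D) = −24x⁵ ÷ 3x³ = −8x². Subtract (−8x²)·D = −24x⁵ − 48x⁴ − 40x³ + 8x². Remainder: −9x⁴ − 6x³ + 9x² + 23x − 4.
Step 4: lead(−9x⁴ − 6x³ + 9x² + 23x − 4) ÷ lead(D) = −9x⁴ ÷ 3x³ = −3x. Subtract (−3x)·D = −9x⁴ − 18x³ − 15x² + 3x. Remainder: 12x³ + 24x² + 20x − 4.
Step 5: lead(12x³ + 24x² + 20x − 4) ÷ lead(D) = 12x³ ÷ 3x³ = 4. Subtract (4)·D = 12x³ + 24x² + 20x − 4. Remainder: 0.

R(x) = 0, so D(x) is a factor of P(x). yes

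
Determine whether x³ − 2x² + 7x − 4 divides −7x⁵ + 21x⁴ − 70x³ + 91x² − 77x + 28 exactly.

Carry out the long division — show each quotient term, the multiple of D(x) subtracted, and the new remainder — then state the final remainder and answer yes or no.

Step 1: lead(−7x⁵ + 21x⁴ − 70x³ + 91x² − 77x + 28) ÷ lead(D) = −7x⁵ ÷ x³ = −7x². Subtract (−7x²)·D = −7x⁵ + 14x⁴ − 49x³ + 28x². Remainder: 7x⁴ − 21x³ + 63x² − 77x + 28.
Step 2: lead(7x⁴ − 21x³ + 63x² − 77x + 28) ÷ lead(D) = 7x⁴ ÷ x³ = 7x. Subtract (7x)·D = 7x⁴ − 14x³ + 49x² − 28x. Remainder: −7x³ + 14x² − 49x + 28.
Step 3: lead(−7x³ + 14x² − 49x + 28) ÷ lead(D) = −7x³ ÷ x³ = −7. Subtract (−7)·D = −7x³ + 14x² − 49x + 28. Remainder: 0.

R(x) = 0, so D(x) is a factor of P(x). yes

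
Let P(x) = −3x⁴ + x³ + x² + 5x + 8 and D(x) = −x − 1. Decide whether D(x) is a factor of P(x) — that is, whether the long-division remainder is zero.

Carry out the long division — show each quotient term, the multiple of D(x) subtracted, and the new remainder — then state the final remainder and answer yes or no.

Step 1: lead(−3x⁴ + x³ + x² + 5x + 8) ÷ lead(D) = −3x⁴ ÷ −x = 3x³. Subtract (3x³)·D = −3x⁴ − 3x³. Remainder: 4x³ + x² + 5x + 8.
Step 2: lead(4x³ + x² + 5x + 8) ÷ lead(D) = 4x³ ÷ −x = −4x². Subtract (−4x²)·D = 4x³ + 4x². Remainder: −3x² + 5x + 8.
Step 3: lead(−3x² + 5x + 8) ÷ lead(D) = −3x² ÷ −x = 3x. Subtract (3x)·D = −3x² − 3x. Remainder: 8x + 8.
Step 4: lead(8x + 8) ÷ lead(D) = 8x ÷ −x = −8. Subtract (−8)·D = 8x + 8. Remainder: 0.

R(x) = 0, so D(x) is a factor of P(x). yes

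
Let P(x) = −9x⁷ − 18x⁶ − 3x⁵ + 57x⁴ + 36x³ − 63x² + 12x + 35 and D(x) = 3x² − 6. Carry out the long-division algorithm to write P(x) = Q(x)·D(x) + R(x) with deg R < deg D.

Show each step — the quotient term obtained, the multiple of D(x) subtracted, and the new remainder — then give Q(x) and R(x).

Q(x) = −3x⁵ − 6x⁴ − 7x³ + 7x² − 2x − 7; R(x) = −7

Step 1: lead(−9x⁷ − 18x⁶ − 3x⁵ + 57x⁴ + 36x³ − 63x² + 12x + 35) ÷ lead(D) = −9x⁷ ÷ 3x² = −3x⁵. Subtract (−3x⁵)·D = −9x⁷ + 18x⁵. Remainder: −18x⁶ − 21x⁵ + 57x⁴ + 36x³ − 63x² + 12x + 35.
Step 2: lead(−18x⁶ − 21x⁵ + 57x⁴ + 36x³ − 63x² + 12x + 35) ÷ lead(D) = −18x⁶ ÷ 3x² = −6x⁴. Subtract (−6x⁴)·D = −18x⁶ + 36x⁴. Remainder: −21x⁵ + 21x⁴ + 36x³ − 63x² + 12x + 35.
Step 3: lead(−21x⁵ + 21x⁴ + 36x³ − 63x² + 12x + 35) ÷ lead(D) = −21x⁵ ÷ 3x² = −7x³. Subtract (−7x³)·D = −21x⁵ + 42x³. Remainder: 21x⁴ − 6x³ − 63x² + 12x + 35.
Step 4: lead(21x⁴ − 6x³ − 63x² + 12x + 35) ÷ lead(D) = 21x⁴ ÷ 3x² = 7x². Subtract (7x²)·D = 21x⁴ − 42x². Remainder: −6x³ − 21x² + 12x + 35.
Step 5: lead(−6x³ − 21x² + 12x + 35) ÷ lead(D) = −6x³ ÷ 3x² = −2x. Subtract (−2x)·D = −6x³ + 12x. Remainder: −21x² + 35.
Step 6: lead(−21x² + 35) ÷ lead(D) = −21x² ÷ 3x² = −7. Subtract (−7)·D = −21x² + 42. Remainder: −7.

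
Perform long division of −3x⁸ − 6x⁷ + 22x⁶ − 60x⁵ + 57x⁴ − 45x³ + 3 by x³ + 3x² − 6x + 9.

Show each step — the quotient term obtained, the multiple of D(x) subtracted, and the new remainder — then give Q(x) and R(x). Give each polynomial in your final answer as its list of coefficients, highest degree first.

Step 1: lead(−3x⁸ − 6x⁷ + 22x⁶ − 60x⁵ + 57x⁴ − 45x³ + 3) ÷ lead(D) = −3x⁸ ÷ x³ = −3x⁵. Subtract (−3x⁵)·D = −3x⁸ − 9x⁷ + 18x⁶ − 27x⁵. Remainder: 3x⁷ + 4x⁶ − 33x⁵ + 57x⁴ − 45x³ + 3.
Step 2: lead(3x⁷ + 4x⁶ − 33x⁵ + 57x⁴ − 45x³ + 3) ÷ lead(D) = 3x⁷ ÷ x³ = 3x⁴. Subtract (3x⁴)·D = 3x⁷ + 9x⁶ − 18x⁵ + 27x⁴. Remainder: −5x⁶ − 15x⁵ + 30x⁴ − 45x³ + 3.
Step 3: lead(−5x⁶ − 15x⁵ + 30x⁴ − 45x³ + 3) ÷ lead(D) = −5x⁶ ÷ x³ = −5x³. Subtract (−5x³)·D = −5x⁶ − 15x⁵ + 30x⁴ − 45x³. Remainder: 3.

Q = [-3, 3, -5, 0, 0, 0]; R = [3]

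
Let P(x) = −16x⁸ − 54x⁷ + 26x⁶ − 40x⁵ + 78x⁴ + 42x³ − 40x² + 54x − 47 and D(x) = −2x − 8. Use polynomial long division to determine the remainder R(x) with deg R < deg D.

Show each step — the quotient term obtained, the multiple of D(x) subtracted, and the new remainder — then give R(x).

Step 1: lead(−16x⁸ − 54x⁷ + 26x⁶ − 40x⁵ + 78x⁴ + 42x³ − 40x² + 54x − 47) ÷ lead(D) = −16x⁸ ÷ −2x = 8x⁷. Subtract (8x⁷)·D = −16x⁸ − 64x⁷. Remainder: 10x⁷ + 26x⁶ − 40x⁵ + 78x⁴ + 42x³ − 40x² + 54x − 47.
Step 2: lead(10x⁷ + 26x⁶ − 40x⁵ + 78x⁴ + 42x³ − 40x² + 54x − 47) ÷ lead(D) = 10x⁷ ÷ −2x = −5x⁶. Subtract (−5x⁶)·D = 10x⁷ + 40x⁶. Remainder: −14x⁶ − 40x⁵ + 78x⁴ + 42x³ − 40x² + 54x − 47.
Step 3: lead(−14x⁶ − 40x⁵ + 78x⁴ + 42x³ − 40x² + 54x − 47) ÷ lead(D) = −14x⁶ ÷ −2x = 7x⁵. Subtract (7x⁵)·D = −14x⁶ − 56x⁵. Remainder: 16x⁵ + 78x⁴ + 42x³ − 40x² + 54x − 47.
Step 4: lead(16x⁵ + 78x⁴ + 42x³ − 40x² + 54x − 47) ÷ lead(D) = 16x⁵ ÷ −2x = −8x⁴. Subtract (−8x⁴)·D = 16x⁵ + 64x⁴. Remainder: 14x⁴ + 42x³ − 40x² + 54x − 47.
Step 5: lead(14x⁴ + 42x³ − 40x² + 54x − 47) ÷ lead(D) = 14x⁴ ÷ −2x = −7x³. Subtract (−7x³)·D = 14x⁴ + 56x³. Remainder: −14x³ − 40x² + 54x − 47.
Step 6: lead(−14x³ − 40x² + 54x − 47) ÷ lead(D) = −14x³ ÷ −2x = 7x². Subtract (7x²)·D = −14x³ − 56x². Remainder: 16x² + 54x − 47.
Step 7: lead(16x² + 54x − 47) ÷ lead(D) = 16x² ÷ −2x = −8x. Subtract (−8x)·D = 16x² + 64x. Remainder: −10x − 47.
Step 8: lead(−10x − 47) ÷ lead(D) = −10x ÷ −2x = 5. Subtract (5)·D = −10x − 40. Remainder: −7.

R(x) = −7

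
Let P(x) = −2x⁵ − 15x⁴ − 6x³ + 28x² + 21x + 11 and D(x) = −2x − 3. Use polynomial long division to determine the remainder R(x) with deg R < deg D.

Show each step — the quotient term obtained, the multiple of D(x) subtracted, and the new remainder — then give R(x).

Step 1: lead(−2x⁵ − 15x⁴ − 6x³ + 28x² + 21x + 11) ÷ lead(D) = −2x⁵ ÷ −2x = x⁴. Subtract (x⁴)·D = −2x⁵ − 3x⁴. Remainder: −12x⁴ − 6x³ + 28x² + 21x + 11.
Step 2: lead(−12x⁴ − 6x³ + 28x² + 21x + 11) ÷ lead(D) = −12x⁴ ÷ −2x = 6x³. Subtract (6x³)·D = −12x⁴ − 18x³. Remainder: 12x³ + 28x² + 21x + 11.
Step 3: lead(12x³ + 28x² + 21x + 11) ÷ lead(D) = 12x³ ÷ −2x = −6x². Subtract (−6x²)·D = 12x³ + 18x². Remainder: 10x² + 21x + 11.
Step 4: lead(10x² + 21x + 11) ÷ lead(D) = 10x² ÷ −2x = −5x. Subtract (−5x)·D = 10x² + 15x. Remainder: 6x + 11.
Step 5: lead(6x + 11) ÷ lead(D) = 6x ÷ −2x = −3. Subtract (−3)·D = 6x + 9. Remainder: 2.

R(x) = 2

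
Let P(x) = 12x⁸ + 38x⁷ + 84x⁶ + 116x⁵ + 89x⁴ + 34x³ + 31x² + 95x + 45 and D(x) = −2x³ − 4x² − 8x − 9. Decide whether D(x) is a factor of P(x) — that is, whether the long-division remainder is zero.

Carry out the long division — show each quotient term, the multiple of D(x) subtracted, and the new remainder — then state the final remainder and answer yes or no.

Step 1: lead(12x⁸ + 38x⁷ + 84x⁶ + 116x⁵ + 89x⁴ + 34x³ + 31x² + 95x + 45) ÷ lead(D) = 12x⁸ ÷ −2x³ = −6x⁵. Subtract (−6x⁵)·D = 12x⁸ + 24x⁷ + 48x⁶ + 54x⁵. Remainder: 14x⁷ + 36x⁶ + 62x⁵ + 89x⁴ + 34x³ + 31x² + 95x + 45.
Step 2: lead(14x⁷ + 36x⁶ + 62x⁵ + 89x⁴ + 34x³ + 31x² + 95x + 45) ÷ lead(D) = 14x⁷ ÷ −2x³ = −7x⁴. Subtract (−7x⁴)·D = 14x⁷ + 28x⁶ + 56x⁵ + 63x⁴. Remainder: 8x⁶ + 6x⁵ + 26x⁴ + 34x³ + 31x² + 95x + 45.
Step 3: lead(8x⁶ + 6x⁵ + 26x⁴ + 34x³ + 31x² + 95x + 45) ÷ lead(D) = 8x⁶ ÷ −2x³ = −4x³. Subtract (−4x³)·D = 8x⁶ + 16x⁵ + 32x⁴ + 36x³. Remainder: −10x⁵ − 6x⁴ − 2x³ + 31x² + 95x + 45.
Step 4: lead(−10x⁵ − 6x⁴ − 2x³ + 31x² + 95x + 45) ÷ lead(D) = −10x⁵ ÷ −2x³ = 5x². Subtract (5x²)·D = −10x⁵ − 20x⁴ − 40x³ − 45x². Remainder: 14x⁴ + 38x³ + 76x² + 95x + 45.
Step 5: lead(14x⁴ + 38x³ + 76x² + 95x + 45) ÷ lead(D) = 14x⁴ ÷ −2x³ = −7x. Subtract (−7x)·D = 14x⁴ + 28x³ + 56x² + 63x. Remainder: 10x³ + 20x² + 32x + 45.
Step 6: lead(10x³ + 20x² + 32x + 45) ÷ lead(D) = 10x³ ÷ −2x³ = −5. Subtract (−5)·D = 10x³ + 20x² + 40x + 45. Remainder: −8x.

R(x) = −8x, so D(x) is not a factor of P(x). no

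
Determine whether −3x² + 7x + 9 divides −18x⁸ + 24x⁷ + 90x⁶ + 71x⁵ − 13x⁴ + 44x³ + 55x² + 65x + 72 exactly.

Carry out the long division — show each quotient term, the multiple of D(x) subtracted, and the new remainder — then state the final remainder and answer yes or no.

R(x) = 0, so D(x) is a factor of P(x). yes

Step 1: lead(−18x⁸ + 24x⁷ + 90x⁶ + 71x⁵ − 13x⁴ + 44x³ + 55x² + 65x + 72) ÷ lead(D) = −18x⁸ ÷ −3x² = 6x⁶. Subtract (6x⁶)·D = −18x⁸ + 42x⁷ + 54x⁶. Remainder: −18x⁷ + 36x⁶ + 71x⁵ − 13x⁴ + 44x³ + 55x² + 65x + 72.
Step 2: lead(−18x⁷ + 36x⁶ + 71x⁵ − 13x⁴ + 44x³ + 55x² + 65x + 72) ÷ lead(D) = −18x⁷ ÷ −3x² = 6x⁵. Subtract (6x⁵)·D = −18x⁷ + 42x⁶ + 54x⁵. Remainder: −6x⁶ + 17x⁵ − 13x⁴ + 44x³ + 55x² + 65x + 72.
Step 3: lead(−6x⁶ + 17x⁵ − 13x⁴ + 44x³ + 55x² + 65x + 72) ÷ lead(D) = −6x⁶ ÷ −3x² = 2x⁴. Subtract (2x⁴)·D = −6x⁶ + 14x⁵ + 18x⁴. Remainder: 3x⁵ − 31x⁴ + 44x³ + 55x² + 65x + 72.
Step 4: lead(3x⁵ − 31x⁴ + 44x³ + 55x² + 65x + 72) ÷ lead(D) = 3x⁵ ÷ −3x² = −x³. Subtract (−x³)·D = 3x⁵ − 7x⁴ − 9x³. Remainder: −24x⁴ + 53x³ + 55x² + 65x + 72.
Step 5: lead(−24x⁴ + 53x³ + 55x² + 65x + 72) ÷ lead(D) = −24x⁴ ÷ −3x² = 8x². Subtract (8x²)·D = −24x⁴ + 56x³ + 72x². Remainder: −3x³ − 17x² + 65x + 72.
Step 6: lead(−3x³ − 17x² + 65x + 72) ÷ lead(D) = −3x³ ÷ −3x² = x. Subtract (x)·D = −3x³ + 7x² + 9x. Remainder: −24x² + 56x + 72.
Step 7: lead(−24x² + 56x + 72) ÷ lead(D) = −24x² ÷ −3x² = 8. Subtract (8)·D = −24x² + 56x + 72. Remainder: 0.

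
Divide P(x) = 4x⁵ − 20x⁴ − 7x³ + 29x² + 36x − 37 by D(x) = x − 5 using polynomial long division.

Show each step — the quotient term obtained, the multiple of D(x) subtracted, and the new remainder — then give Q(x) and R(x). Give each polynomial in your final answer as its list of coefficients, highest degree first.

Q = [4, 0, -7, -6, 6]; R = [-7]

Step 1: lead(4x⁵ − 20x⁴ − 7x³ + 29x² + 36x − 37) ÷ lead(D) = 4x⁵ ÷ x = 4x⁴. Subtract (4x⁴)·D = 4x⁵ − 20x⁴. Remainder: −7x³ + 29x² + 36x − 37.
Step 2: lead(−7x³ + 29x² + 36x − 37) ÷ lead(D) = −7x³ ÷ x = −7x². Subtract (−7x²)·D = −7x³ + 35x². Remainder: −6x² + 36x − 37.
Step 3: lead(−6x² + 36x − 37) ÷ lead(D) = −6x² ÷ x = −6x. Subtract (−6x)·D = −6x² + 30x. Remainder: 6x − 37.
Step 4: lead(6x − 37) ÷ lead(D) = 6x ÷ x = 6. Subtract (6)·D = 6x − 30. Remainder: −7.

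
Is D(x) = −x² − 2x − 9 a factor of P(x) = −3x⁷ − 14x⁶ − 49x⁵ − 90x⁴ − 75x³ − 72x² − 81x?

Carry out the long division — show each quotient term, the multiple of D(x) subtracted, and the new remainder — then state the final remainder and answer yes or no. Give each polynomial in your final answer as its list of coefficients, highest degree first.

R = [0], so D(x) is a factor of P(x). yes

Step 1: lead(−3x⁷ − 14x⁶ − 49x⁵ − 90x⁴ − 75x³ − 72x² − 81x) ÷ lead(D) = −3x⁷ ÷ −x² = 3x⁵. Subtract (3x⁵)·D = −3x⁷ − 6x⁶ − 27x⁵. Remainder: −8x⁶ − 22x⁵ − 90x⁴ − 75x³ − 72x² − 81x.
Step 2: lead(−8x⁶ − 22x⁵ − 90x⁴ − 75x³ − 72x² − 81x) ÷ lead(D) = −8x⁶ ÷ −x² = 8x⁴. Subtract (8x⁴)·D = −8x⁶ − 16x⁵ − 72x⁴. Remainder: −6x⁵ − 18x⁴ − 75x³ − 72x² − 81x.
Step 3: lead(−6x⁵ − 18x⁴ − 75x³ − 72x² − 81x) ÷ lead(D) = −6x⁵ ÷ −x² = 6x³. Subtract (6x³)·D = −6x⁵ − 12x⁴ − 54x³. Remainder: −6x⁴ − 21x³ − 72x² − 81x.
Step 4: lead(−6x⁴ − 21x³ − 72x² − 81x) ÷ lead(D) = −6x⁴ ÷ −x² = 6x². Subtract (6x²)·D = −6x⁴ − 12x³ − 54x². Remainder: −9x³ − 18x² − 81x.
Step 5: lead(−9x³ − 18x² − 81x) ÷ lead(D) = −9x³ ÷ −x² = 9x. Subtract (9x)·D = −9x³ − 18x² − 81x. Remainder: 0.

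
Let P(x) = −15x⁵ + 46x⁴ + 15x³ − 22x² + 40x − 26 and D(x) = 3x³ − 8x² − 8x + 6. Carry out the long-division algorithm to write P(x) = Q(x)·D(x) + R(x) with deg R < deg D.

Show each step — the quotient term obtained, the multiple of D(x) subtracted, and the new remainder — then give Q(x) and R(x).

Q(x) = −5x² + 2x − 3; R(x) = 4x − 8

Step 1: lead(−15x⁵ + 46x⁴ + 15x³ − 22x² + 40x − 26) ÷ lead(D) = −15x⁵ ÷ 3x³ = −5x². Subtract (−5x²)·D = −15x⁵ + 40x⁴ + 40x³ − 30x². Remainder: 6x⁴ − 25x³ + 8x² + 40x − 26.
Step 2: lead(6x⁴ − 25x³ + 8x² + 40x − 26) ÷ lead(D) = 6x⁴ ÷ 3x³ = 2x. Subtract (2x)·D = 6x⁴ − 16x³ − 16x² + 12x. Remainder: −9x³ + 24x² + 28x − 26.
Step 3: lead(−9x³ + 24x² + 28x − 26) ÷ lead(D) = −9x³ ÷ 3x³ = −3. Subtract (−3)·D = −9x³ + 24x² + 24x − 18. Remainder: 4x − 8.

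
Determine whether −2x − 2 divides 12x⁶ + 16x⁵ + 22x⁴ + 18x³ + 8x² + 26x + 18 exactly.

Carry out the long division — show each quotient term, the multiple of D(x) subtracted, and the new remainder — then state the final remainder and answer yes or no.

R(x) = 0, so D(x) is a factor of P(x). yes

Step 1: lead(12x⁶ + 16x⁵ + 22x⁴ + 18x³ + 8x² + 26x + 18) ÷ lead(D) = 12x⁶ ÷ −2x = −6x⁵. Subtract (−6x⁵)·D = 12x⁶ + 12x⁵. Remainder: 4x⁵ + 22x⁴ + 18x³ + 8x² + 26x + 18.
Step 2: lead(4x⁵ + 22x⁴ + 18x³ + 8x² + 26x + 18) ÷ lead(D) = 4x⁵ ÷ −2x = −2x⁴. Subtract (−2x⁴)·D = 4x⁵ + 4x⁴. Remainder: 18x⁴ + 18x³ + 8x² + 26x + 18.
Step 3: lead(18x⁴ + 18x³ + 8x² + 26x + 18) ÷ lead(D) = 18x⁴ ÷ −2x = −9x³. Subtract (−9x³)·D = 18x⁴ + 18x³. Remainder: 8x² + 26x + 18.
Step 4: lead(8x² + 26x + 18) ÷ lead(D) = 8x² ÷ −2x = −4x. Subtract (−4x)·D = 8x² + 8x. Remainder: 18x + 18.
Step 5: lead(18x + 18) ÷ lead(D) = 18x ÷ −2x = −9. Subtract (−9)·D = 18x + 18. Remainder: 0.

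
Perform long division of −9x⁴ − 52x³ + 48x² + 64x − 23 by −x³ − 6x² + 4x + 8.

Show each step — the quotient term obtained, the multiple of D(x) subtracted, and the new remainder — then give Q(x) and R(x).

Step 1: lead(−9x⁴ − 52x³ + 48x² + 64x − 23) ÷ lead(D) = −9x⁴ ÷ −x³ = 9x. Subtract (9x)·D = −9x⁴ − 54x³ + 36x² + 72x. Remainder: 2x³ + 12x² − 8x − 23.
Step 2: lead(2x³ + 12x² − 8x − 23) ÷ lead(D) = 2x³ ÷ −x³ = −2. Subtract (−2)·D = 2x³ + 12x² − 8x − 16. Remainder: −7.

Q(x) = 9x − 2; R(x) = −7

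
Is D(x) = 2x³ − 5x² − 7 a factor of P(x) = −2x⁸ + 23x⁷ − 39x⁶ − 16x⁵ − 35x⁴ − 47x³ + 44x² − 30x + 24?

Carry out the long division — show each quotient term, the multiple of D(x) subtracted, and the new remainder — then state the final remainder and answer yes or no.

Step 1: lead(−2x⁸ + 23x⁷ − 39x⁶ − 16x⁵ − 35x⁴ − 47x³ + 44x² − 30x + 24) ÷ lead(D) = −2x⁸ ÷ 2x³ = −x⁵. Subtract (−x⁵)·D = −2x⁸ + 5x⁷ + 7x⁵. Remainder: 18x⁷ − 39x⁶ − 23x⁵ − 35x⁴ − 47x³ + 44x² − 30x + 24.
Step 2: lead(18x⁷ − 39x⁶ − 23x⁵ − 35x⁴ − 47x³ + 44x² − 30x + 24) ÷ lead(D) = 18x⁷ ÷ 2x³ = 9x⁴. Subtract (9x⁴)·D = 18x⁷ − 45x⁶ − 63x⁴. Remainder: 6x⁶ − 23x⁵ + 28x⁴ − 47x³ + 44x² − 30x + 24.
Step 3: lead(6x⁶ − 23x⁵ + 28x⁴ − 47x³ + 44x² − 30x + 24) ÷ lead(D) = 6x⁶ ÷ 2x³ = 3x³. Subtract (3x³)·D = 6x⁶ − 15x⁵ − 21x³. Remainder: −8x⁵ + 28x⁴ − 26x³ + 44x² − 30x + 24.
Step 4: lead(−8x⁵ + 28x⁴ − 26x³ + 44x² − 30x + 24) ÷ lead(D) = −8x⁵ ÷ 2x³ = −4x². Subtract (−4x²)·D = −8x⁵ + 20x⁴ + 28x². Remainder: 8x⁴ − 26x³ + 16x² − 30x + 24.
Step 5: lead(8x⁴ − 26x³ + 16x² − 30x + 24) ÷ lead(D) = 8x⁴ ÷ 2x³ = 4x. Subtract (4x)·D = 8x⁴ − 20x³ − 28x. Remainder: −6x³ + 16x² − 2x + 24.
Step 6: lead(−6x³ + 16x² − 2x + 24) ÷ lead(D) = −6x³ ÷ 2x³ = −3. Subtract (−3)·D = −6x³ + 15x² + 21. Remainder: x² − 2x + 3.

R(x) = x² − 2x + 3, so D(x) is not a factor of P(x). no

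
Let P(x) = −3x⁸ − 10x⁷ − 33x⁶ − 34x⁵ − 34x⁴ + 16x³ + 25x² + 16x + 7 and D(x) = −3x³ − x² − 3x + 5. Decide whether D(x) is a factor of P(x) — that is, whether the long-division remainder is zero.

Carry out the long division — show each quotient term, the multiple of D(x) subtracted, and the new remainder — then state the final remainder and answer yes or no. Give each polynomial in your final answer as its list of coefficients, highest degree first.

R = [6, -6, 2], so D(x) is not a factor of P(x). no

Step 1: lead(−3x⁸ − 10x⁷ − 33x⁶ − 34x⁵ − 34x⁴ + 16x³ + 25x² + 16x + 7) ÷ lead(D) = −3x⁸ ÷ −3x³ = x⁵. Subtract (x⁵)·D = −3x⁸ − x⁷ − 3x⁶ + 5x⁵. Remainder: −9x⁷ − 30x⁶ − 39x⁵ − 34x⁴ + 16x³ + 25x² + 16x + 7.
Step 2: lead(−9x⁷ − 30x⁶ − 39x⁵ − 34x⁴ + 16x³ + 25x² + 16x + 7) ÷ lead(D) = −9x⁷ ÷ −3x³ = 3x⁴. Subtract (3x⁴)·D = −9x⁷ − 3x⁶ − 9x⁵ + 15x⁴. Remainder: −27x⁶ − 30x⁵ − 49x⁴ + 16x³ + 25x² + 16x + 7.
Step 3: lead(−27x⁶ − 30x⁵ − 49x⁴ + 16x³ + 25x² + 16x + 7) ÷ lead(D) = −27x⁶ ÷ −3x³ = 9x³. Subtract (9x³)·D = −27x⁶ − 9x⁵ − 27x⁴ + 45x³. Remainder: −21x⁵ − 22x⁴ − 29x³ + 25x² + 16x + 7.
Step 4: lead(−21x⁵ − 22x⁴ − 29x³ + 25x² + 16x + 7) ÷ lead(D) = −21x⁵ ÷ −3x³ = 7x². Subtract (7x²)·D = −21x⁵ − 7x⁴ − 21x³ + 35x². Remainder: −15x⁴ − 8x³ − 10x² + 16x + 7.
Step 5: lead(−15x⁴ − 8x³ − 10x² + 16x + 7) ÷ lead(D) = −15x⁴ ÷ −3x³ = 5x. Subtract (5x)·D = −15x⁴ − 5x³ − 15x² + 25x. Remainder: −3x³ + 5x² − 9x + 7.
Step 6: lead(−3x³ + 5x² − 9x + 7) ÷ lead(D) = −3x³ ÷ −3x³ = 1. Subtract (1)·D = −3x³ − x² − 3x + 5. Remainder: 6x² − 6x + 2.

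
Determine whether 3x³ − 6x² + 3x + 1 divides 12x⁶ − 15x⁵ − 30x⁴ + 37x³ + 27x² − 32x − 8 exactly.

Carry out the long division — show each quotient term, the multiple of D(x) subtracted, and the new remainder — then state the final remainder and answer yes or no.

Step 1: lead(12x⁶ − 15x⁵ − 30x⁴ + 37x³ + 27x² − 32x − 8) ÷ lead(D) = 12x⁶ ÷ 3x³ = 4x³. Subtract (4x³)·D = 12x⁶ − 24x⁵ + 12x⁴ + 4x³. Remainder: 9x⁵ − 42x⁴ + 33x³ + 27x² − 32x − 8.
Step 2: lead(9x⁵ − 42x⁴ + 33x³ + 27x² − 32x − 8) ÷ lead(D) = 9x⁵ ÷ 3x³ = 3x². Subtract (3x²)·D = 9x⁵ − 18x⁴ + 9x³ + 3x². Remainder: −24x⁴ + 24x³ + 24x² − 32x − 8.
Step 3: lead(−24x⁴ + 24x³ + 24x² − 32x − 8) ÷ lead(D) = −24x⁴ ÷ 3x³ = −8x. Subtract (−8x)·D = −24x⁴ + 48x³ − 24x² − 8x. Remainder: −24x³ + 48x² − 24x − 8.
Step 4: lead(−24x³ + 48x² − 24x − 8) ÷ lead(D) = −24x³ ÷ 3x³ = −8. Subtract (−8)·D = −24x³ + 48x² − 24x − 8. Remainder: 0.

R(x) = 0, so D(x) is a factor of P(x). yes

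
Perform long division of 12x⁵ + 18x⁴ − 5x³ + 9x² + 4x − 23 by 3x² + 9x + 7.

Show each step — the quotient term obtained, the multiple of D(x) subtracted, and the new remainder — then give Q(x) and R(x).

Q(x) = 4x³ − 6x² + 7x − 4; R(x) = −9x + 5

Step 1: lead(12x⁵ + 18x⁴ − 5x³ + 9x² + 4x − 23) ÷ lead(D) = 12x⁵ ÷ 3x² = 4x³. Subtract (4x³)·D = 12x⁵ + 36x⁴ + 28x³. Remainder: −18x⁴ − 33x³ + 9x² + 4x − 23.
Step 2: lead(−18x⁴ − 33x³ + 9x² + 4x − 23) ÷ lead(D) = −18x⁴ ÷ 3x² = −6x². Subtract (−6x²)·D = −18x⁴ − 54x³ − 42x². Remainder: 21x³ + 51x² + 4x − 23.
Step 3: lead(21x³ + 51x² + 4x − 23) ÷ lead(D) = 21x³ ÷ 3x² = 7x. Subtract (7x)·D = 21x³ + 63x² + 49x. Remainder: −12x² − 45x − 23.
Step 4: lead(−12x² − 45x − 23) ÷ lead(D) = −12x² ÷ 3x² = −4. Subtract (−4)·D = −12x² − 36x − 28. Remainder: −9x + 5.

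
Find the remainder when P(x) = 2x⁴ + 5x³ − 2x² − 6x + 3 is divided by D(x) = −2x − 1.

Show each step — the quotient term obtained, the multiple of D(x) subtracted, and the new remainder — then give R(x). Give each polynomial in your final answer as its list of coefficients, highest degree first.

R = [5]

Step 1: lead(2x⁴ + 5x³ − 2x² − 6x + 3) ÷ lead(D) = 2x⁴ ÷ −2x = −x³. Subtract (−x³)·D = 2x⁴ + x³. Remainder: 4x³ − 2x² − 6x + 3.
Step 2: lead(4x³ − 2x² − 6x + 3) ÷ lead(D) = 4x³ ÷ −2x = −2x². Subtract (−2x²)·D = 4x³ + 2x². Remainder: −4x² − 6x + 3.
Step 3: lead(−4x² − 6x + 3) ÷ lead(D) = −4x² ÷ −2x = 2x. Subtract (2x)·D = −4x² − 2x. Remainder: −4x + 3.
Step 4: lead(−4x + 3) ÷ lead(D) = −4x ÷ −2x = 2. Subtract (2)·D = −4x − 2. Remainder: 5.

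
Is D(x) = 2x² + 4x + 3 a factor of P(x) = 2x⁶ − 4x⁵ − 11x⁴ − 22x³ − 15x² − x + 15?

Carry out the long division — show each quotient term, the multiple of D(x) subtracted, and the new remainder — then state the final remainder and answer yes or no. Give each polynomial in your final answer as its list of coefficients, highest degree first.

Step 1: lead(2x⁶ − 4x⁵ − 11x⁴ − 22x³ − 15x² − x + 15) ÷ lead(D) = 2x⁶ ÷ 2x² = x⁴. Subtract (x⁴)·D = 2x⁶ + 4x⁵ + 3x⁴. Remainder: −8x⁵ − 14x⁴ − 22x³ − 15x² − x + 15.
Step 2: lead(−8x⁵ − 14x⁴ − 22x³ − 15x² − x + 15) ÷ lead(D) = −8x⁵ ÷ 2x² = −4x³. Subtract (−4x³)·D = −8x⁵ − 16x⁴ − 12x³. Remainder: 2x⁴ − 10x³ − 15x² − x + 15.
Step 3: lead(2x⁴ − 10x³ − 15x² − x + 15) ÷ lead(D) = 2x⁴ ÷ 2x² = x². Subtract (x²)·D = 2x⁴ + 4x³ + 3x². Remainder: −14x³ − 18x² − x + 15.
Step 4: lead(−14x³ − 18x² − x + 15) ÷ lead(D) = −14x³ ÷ 2x² = −7x. Subtract (−7x)·D = −14x³ − 28x² − 21x. Remainder: 10x² + 20x + 15.
Step 5: lead(10x² + 20x + 15) ÷ lead(D) = 10x² ÷ 2x² = 5. Subtract (5)·D = 10x² + 20x + 15. Remainder: 0.

R = [0], so D(x) is a factor of P(x). yes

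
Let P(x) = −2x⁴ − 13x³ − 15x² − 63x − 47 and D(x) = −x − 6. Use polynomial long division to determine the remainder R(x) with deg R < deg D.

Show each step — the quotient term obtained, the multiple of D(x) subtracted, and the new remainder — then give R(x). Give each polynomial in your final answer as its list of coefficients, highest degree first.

R = [7]

Step 1: lead(−2x⁴ − 13x³ − 15x² − 63x − 47) ÷ lead(D) = −2x⁴ ÷ −x = 2x³. Subtract (2x³)·D = −2x⁴ − 12x³. Remainder: −x³ − 15x² − 63x − 47.
Step 2: lead(−x³ − 15x² − 63x − 47) ÷ lead(D) = −x³ ÷ −x = x². Subtract (x²)·D = −x³ − 6x². Remainder: −9x² − 63x − 47.
Step 3: lead(−9x² − 63x − 47) ÷ lead(D) = −9x² ÷ −x = 9x. Subtract (9x)·D = −9x² − 54x. Remainder: −9x − 47.
Step 4: lead(−9x − 47) ÷ lead(D) = −9x ÷ −x = 9. Subtract (9)·D = −9x − 54. Remainder: 7.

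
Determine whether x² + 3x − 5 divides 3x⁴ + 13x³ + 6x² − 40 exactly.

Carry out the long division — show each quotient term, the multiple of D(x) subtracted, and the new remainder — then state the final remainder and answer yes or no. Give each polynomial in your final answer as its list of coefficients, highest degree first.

R = [-7, 5], so D(x) is not a factor of P(x). no

Step 1: lead(3x⁴ + 13x³ + 6x² − 40) ÷ lead(D) = 3x⁴ ÷ x² = 3x². Subtract (3x²)·D = 3x⁴ + 9x³ − 15x². Remainder: 4x³ + 21x² − 40.
Step 2: lead(4x³ + 21x² − 40) ÷ lead(D) = 4x³ ÷ x² = 4x. Subtract (4x)·D = 4x³ + 12x² − 20x. Remainder: 9x² + 20x − 40.
Step 3: lead(9x² + 20x − 40) ÷ lead(D) = 9x² ÷ x² = 9. Subtract (9)·D = 9x² + 27x − 45. Remainder: −7x + 5.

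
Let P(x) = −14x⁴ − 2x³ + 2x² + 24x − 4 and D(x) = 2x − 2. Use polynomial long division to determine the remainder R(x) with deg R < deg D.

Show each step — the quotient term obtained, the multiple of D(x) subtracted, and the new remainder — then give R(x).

Step 1: lead(−14x⁴ − 2x³ + 2x² + 24x − 4) ÷ lead(D) = −14x⁴ ÷ 2x = −7x³. Subtract (−7x³)·D = −14x⁴ + 14x³. Remainder: −16x³ + 2x² + 24x − 4.
Step 2: lead(−16x³ + 2x² + 24x − 4) ÷ lead(D) = −16x³ ÷ 2x = −8x². Subtract (−8x²)·D = −16x³ + 16x². Remainder: −14x² + 24x − 4.
Step 3: lead(−14x² + 24x − 4) ÷ lead(D) = −14x² ÷ 2x = −7x. Subtract (−7x)·D = −14x² + 14x. Remainder: 10x − 4.
Step 4: lead(10x − 4) ÷ lead(D) = 10x ÷ 2x = 5. Subtract (5)·D = 10x − 10. Remainder: 6.

R(x) = 6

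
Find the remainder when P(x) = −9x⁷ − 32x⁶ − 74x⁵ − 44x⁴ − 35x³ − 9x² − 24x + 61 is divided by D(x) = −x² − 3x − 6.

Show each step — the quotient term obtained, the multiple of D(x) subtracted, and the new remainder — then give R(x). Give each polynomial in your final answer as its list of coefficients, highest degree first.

Step 1: lead(−9x⁷ − 32x⁶ − 74x⁵ − 44x⁴ − 35x³ − 9x² − 24x + 61) ÷ lead(D) = −9x⁷ ÷ −x² = 9x⁵. Subtract (9x⁵)·D = −9x⁷ − 27x⁶ − 54x⁵. Remainder: −5x⁶ − 20x⁵ − 44x⁴ − 35x³ − 9x² − 24x + 61.
Step 2: lead(−5x⁶ − 20x⁵ − 44x⁴ − 35x³ − 9x² − 24x + 61) ÷ lead(D) = −5x⁶ ÷ −x² = 5x⁴. Subtract (5x⁴)·D = −5x⁶ − 15x⁵ − 30x⁴. Remainder: −5x⁵ − 14x⁴ − 35x³ − 9x² − 24x + 61.
Step 3: lead(−5x⁵ − 14x⁴ − 35x³ − 9x² − 24x + 61) ÷ lead(D) = −5x⁵ ÷ −x² = 5x³. Subtract (5x³)·D = −5x⁵ − 15x⁴ − 30x³. Remainder: x⁴ − 5x³ − 9x² − 24x + 61.
Step 4: lead(x⁴ − 5x³ − 9x² − 24x + 61) ÷ lead(D) = x⁴ ÷ −x² = −x². Subtract (−x²)·D = x⁴ + 3x³ + 6x². Remainder: −8x³ − 15x² − 24x + 61.
Step 5: lead(−8x³ − 15x² − 24x + 61) ÷ lead(D) = −8x³ ÷ −x² = 8x. Subtract (8x)·D = −8x³ − 24x² − 48x. Remainder: 9x² + 24x + 61.
Step 6: lead(9x² + 24x + 61) ÷ lead(D) = 9x² ÷ −x² = −9. Subtract (−9)·D = 9x² + 27x + 54. Remainder: −3x + 7.

R = [-3, 7]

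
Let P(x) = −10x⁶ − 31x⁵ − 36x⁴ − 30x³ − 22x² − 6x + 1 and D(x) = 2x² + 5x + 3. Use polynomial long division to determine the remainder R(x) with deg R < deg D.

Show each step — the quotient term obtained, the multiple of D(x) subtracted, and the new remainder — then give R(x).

Step 1: lead(−10x⁶ − 31x⁵ − 36x⁴ − 30x³ − 22x² − 6x + 1) ÷ lead(D) = −10x⁶ ÷ 2x² = −5x⁴. Subtract (−5x⁴)·D = −10x⁶ − 25x⁵ − 15x⁴. Remainder: −6x⁵ − 21x⁴ − 30x³ − 22x² − 6x + 1.
Step 2: lead(−6x⁵ − 21x⁴ − 30x³ − 22x² − 6x + 1) ÷ lead(D) = −6x⁵ ÷ 2x² = −3x³. Subtract (−3x³)·D = −6x⁵ − 15x⁴ − 9x³. Remainder: −6x⁴ − 21x³ − 22x² − 6x + 1.
Step 3: lead(−6x⁴ − 21x³ − 22x² − 6x + 1) ÷ lead(D) = −6x⁴ ÷ 2x² = −3x². Subtract (−3x²)·D = −6x⁴ − 15x³ − 9x². Remainder: −6x³ − 13x² − 6x + 1.
Step 4: lead(−6x³ − 13x² − 6x + 1) ÷ lead(D) = −6x³ ÷ 2x² = −3x. Subtract (−3x)·D = −6x³ − 15x² − 9x. Remainder: 2x² + 3x + 1.
Step 5: lead(2x² + 3x + 1) ÷ lead(D) = 2x² ÷ 2x² = 1. Subtract (1)·D = 2x² + 5x + 3. Remainder: −2x − 2.

R(x) = −2x − 2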